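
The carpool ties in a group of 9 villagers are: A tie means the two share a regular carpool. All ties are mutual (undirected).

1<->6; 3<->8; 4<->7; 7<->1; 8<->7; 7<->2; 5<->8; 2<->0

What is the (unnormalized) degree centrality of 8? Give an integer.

8 is directly tied to 3, 5, and 7. That is 3 neighbors, so the degree of 8 is 3.

3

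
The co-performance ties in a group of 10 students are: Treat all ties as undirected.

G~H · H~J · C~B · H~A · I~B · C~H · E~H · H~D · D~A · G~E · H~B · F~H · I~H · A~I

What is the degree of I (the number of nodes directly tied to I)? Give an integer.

I is directly tied to A, B, and H. That is 3 neighbors, so the degree of I is 3.

3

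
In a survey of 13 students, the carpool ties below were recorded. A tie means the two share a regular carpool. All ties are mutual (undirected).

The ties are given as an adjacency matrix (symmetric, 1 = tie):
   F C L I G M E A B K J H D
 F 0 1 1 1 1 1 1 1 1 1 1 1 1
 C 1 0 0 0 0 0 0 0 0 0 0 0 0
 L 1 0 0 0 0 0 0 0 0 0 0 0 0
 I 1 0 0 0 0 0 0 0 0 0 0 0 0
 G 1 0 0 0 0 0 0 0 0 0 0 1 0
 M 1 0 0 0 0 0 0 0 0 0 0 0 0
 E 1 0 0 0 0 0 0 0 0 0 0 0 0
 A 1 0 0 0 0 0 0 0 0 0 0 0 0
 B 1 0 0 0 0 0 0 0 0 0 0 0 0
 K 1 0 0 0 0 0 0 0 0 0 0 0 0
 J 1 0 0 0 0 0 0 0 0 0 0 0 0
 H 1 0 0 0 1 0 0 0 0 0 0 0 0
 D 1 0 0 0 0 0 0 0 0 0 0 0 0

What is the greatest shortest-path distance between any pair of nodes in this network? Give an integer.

2

Eccentricity of each node (its greatest distance to any other): A:2, B:2, C:2, D:2, E:2, F:1, G:2, H:2, I:2, J:2, K:2, L:2, M:2.
The maximum eccentricity is 2, realized for instance by the pair C–L via C – F – L. So the diameter is 2.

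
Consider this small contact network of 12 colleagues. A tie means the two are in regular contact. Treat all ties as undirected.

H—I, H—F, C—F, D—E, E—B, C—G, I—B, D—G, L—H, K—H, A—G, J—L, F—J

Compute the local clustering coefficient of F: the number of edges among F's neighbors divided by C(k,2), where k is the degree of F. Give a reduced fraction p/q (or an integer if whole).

F's neighbors: C, H, and J (k = 3).
Possible neighbor pairs: C(3,2) = 3. Edges among them: none → e = 0.
Clustering(F) = 0/3 = 0.

0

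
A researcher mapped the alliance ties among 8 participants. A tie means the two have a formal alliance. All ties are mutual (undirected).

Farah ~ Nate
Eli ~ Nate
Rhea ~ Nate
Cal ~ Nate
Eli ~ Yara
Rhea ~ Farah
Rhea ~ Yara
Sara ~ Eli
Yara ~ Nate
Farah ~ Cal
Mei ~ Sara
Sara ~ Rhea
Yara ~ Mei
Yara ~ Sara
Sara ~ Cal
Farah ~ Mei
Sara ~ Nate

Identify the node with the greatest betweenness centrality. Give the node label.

Unnormalized betweenness of each node: Cal:1/4, Eli:0, Farah:3/2, Mei:7/12, Nate:13/4, Rhea:7/12, Sara:10/3, Yara:3/2.
Sara has the largest value, 10/3, making it the main broker — the node through which the most shortest paths run.

Sara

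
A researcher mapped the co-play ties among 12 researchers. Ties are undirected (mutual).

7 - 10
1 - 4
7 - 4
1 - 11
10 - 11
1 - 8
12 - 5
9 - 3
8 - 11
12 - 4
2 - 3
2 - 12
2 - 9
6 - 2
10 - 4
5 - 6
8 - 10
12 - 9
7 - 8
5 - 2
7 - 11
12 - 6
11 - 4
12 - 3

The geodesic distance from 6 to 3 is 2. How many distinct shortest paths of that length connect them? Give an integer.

2

The shortest distance is 2. The length-2 paths are: 6–12–3; 6–2–3.
That gives 2 distinct shortest paths.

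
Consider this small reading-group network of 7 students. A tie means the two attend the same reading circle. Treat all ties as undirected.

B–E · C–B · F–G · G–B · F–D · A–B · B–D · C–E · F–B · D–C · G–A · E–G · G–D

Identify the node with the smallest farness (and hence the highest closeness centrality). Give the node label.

Farness (sum of distances to all others) for each node — A:10, B:6, C:9, D:8, E:9, F:9, G:7.
The smallest farness is 6, for B, so B has the highest closeness.

B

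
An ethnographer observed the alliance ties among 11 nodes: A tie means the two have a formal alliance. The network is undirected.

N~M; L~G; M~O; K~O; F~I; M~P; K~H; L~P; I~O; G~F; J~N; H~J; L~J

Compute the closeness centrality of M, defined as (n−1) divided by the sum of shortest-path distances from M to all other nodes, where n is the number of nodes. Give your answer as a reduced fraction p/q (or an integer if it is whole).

Distances from M: F:3, G:3, H:3, I:2, J:2, K:2, L:2, N:1, O:1, P:1. Sum = 20.
n = 11, so closeness = 10/20 = 1/2.

1/2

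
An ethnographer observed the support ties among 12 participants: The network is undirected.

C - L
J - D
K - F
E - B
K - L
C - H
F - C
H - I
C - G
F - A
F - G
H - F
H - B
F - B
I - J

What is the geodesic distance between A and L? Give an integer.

One shortest route is A – F – C – L, which uses 3 edges, and at distance 2 from A we only reach {B, C, G, H, K}, which does not include L. So d(A,L) = 3.

3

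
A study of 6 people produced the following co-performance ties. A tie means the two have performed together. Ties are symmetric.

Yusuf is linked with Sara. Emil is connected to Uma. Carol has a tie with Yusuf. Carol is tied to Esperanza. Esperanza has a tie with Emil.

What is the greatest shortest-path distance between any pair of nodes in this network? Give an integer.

Eccentricity of each node (its greatest distance to any other): Carol:3, Emil:4, Esperanza:3, Sara:5, Uma:5, Yusuf:4.
The maximum eccentricity is 5, realized for instance by the pair Uma–Sara via Uma – Emil – Esperanza – Carol – Yusuf – Sara. So the diameter is 5.

5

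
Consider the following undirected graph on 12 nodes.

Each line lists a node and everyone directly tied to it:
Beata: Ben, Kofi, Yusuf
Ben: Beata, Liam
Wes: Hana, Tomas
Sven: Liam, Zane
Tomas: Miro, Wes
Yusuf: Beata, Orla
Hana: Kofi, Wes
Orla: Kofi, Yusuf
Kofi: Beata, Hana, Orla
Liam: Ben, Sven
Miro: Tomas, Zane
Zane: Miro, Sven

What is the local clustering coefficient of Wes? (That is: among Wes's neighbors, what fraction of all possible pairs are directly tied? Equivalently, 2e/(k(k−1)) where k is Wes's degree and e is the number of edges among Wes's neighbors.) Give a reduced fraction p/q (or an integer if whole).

0

Wes's neighbors: Hana and Tomas (k = 2).
Possible neighbor pairs: C(2,2) = 1. Edges among them: none → e = 0.
Clustering(Wes) = 0/1.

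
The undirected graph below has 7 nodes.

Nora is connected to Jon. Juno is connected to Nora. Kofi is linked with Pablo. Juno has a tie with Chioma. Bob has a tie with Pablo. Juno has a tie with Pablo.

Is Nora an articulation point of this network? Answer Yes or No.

Yes

Removing Nora leaves {Bob, Chioma, Juno, Kofi, and Pablo} with no path to {Jon}, so the network splits into 2 components. Nora is a cut vertex.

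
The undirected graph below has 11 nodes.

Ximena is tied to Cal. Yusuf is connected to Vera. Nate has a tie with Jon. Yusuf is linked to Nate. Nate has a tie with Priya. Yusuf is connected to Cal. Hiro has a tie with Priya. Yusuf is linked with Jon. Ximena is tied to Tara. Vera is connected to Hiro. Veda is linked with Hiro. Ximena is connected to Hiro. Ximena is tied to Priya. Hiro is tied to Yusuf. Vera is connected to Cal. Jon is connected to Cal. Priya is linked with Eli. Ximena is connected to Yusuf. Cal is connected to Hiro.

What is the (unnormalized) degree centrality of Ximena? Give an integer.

5

Ximena is directly tied to Cal, Hiro, Priya, Tara, and Yusuf. That is 5 neighbors, so the degree of Ximena is 5.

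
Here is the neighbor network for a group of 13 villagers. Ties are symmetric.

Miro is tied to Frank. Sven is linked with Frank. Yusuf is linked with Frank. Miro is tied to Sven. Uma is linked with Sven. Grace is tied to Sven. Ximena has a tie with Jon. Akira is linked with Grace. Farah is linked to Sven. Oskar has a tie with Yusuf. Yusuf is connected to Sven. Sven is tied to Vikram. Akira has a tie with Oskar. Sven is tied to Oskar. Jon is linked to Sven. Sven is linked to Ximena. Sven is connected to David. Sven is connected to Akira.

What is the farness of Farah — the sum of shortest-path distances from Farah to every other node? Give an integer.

23

Distances from Farah: Akira:2, David:2, Frank:2, Grace:2, Jon:2, Miro:2, Oskar:2, Sven:1, Uma:2, Vikram:2, Ximena:2, Yusuf:2.
Sum = 2 + 2 + 2 + 2 + 2 + 2 + 2 + 1 + 2 + 2 + 2 + 2 = 23.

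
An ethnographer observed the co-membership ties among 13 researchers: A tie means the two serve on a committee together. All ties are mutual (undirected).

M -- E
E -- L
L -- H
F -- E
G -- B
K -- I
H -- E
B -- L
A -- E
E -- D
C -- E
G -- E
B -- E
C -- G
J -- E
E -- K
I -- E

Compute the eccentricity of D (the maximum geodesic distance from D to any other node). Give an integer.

2

Distances from D: A:2, B:2, C:2, E:1, F:2, G:2, H:2, I:2, J:2, K:2, L:2, M:2.
The largest is 2 (to B, M, I, G, C, K, F, A, H, L, and J), so the eccentricity of D is 2.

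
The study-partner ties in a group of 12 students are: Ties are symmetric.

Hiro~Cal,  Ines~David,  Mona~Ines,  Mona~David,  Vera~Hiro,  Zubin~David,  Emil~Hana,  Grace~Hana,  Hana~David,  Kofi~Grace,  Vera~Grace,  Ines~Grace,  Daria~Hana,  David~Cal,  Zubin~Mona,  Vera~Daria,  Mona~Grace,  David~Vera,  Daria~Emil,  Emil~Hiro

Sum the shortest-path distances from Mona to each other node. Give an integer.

21

Distances from Mona: Cal:2, Daria:3, David:1, Emil:3, Grace:1, Hana:2, Hiro:3, Ines:1, Kofi:2, Vera:2, Zubin:1.
Sum = 2 + 3 + 1 + 3 + 1 + 2 + 3 + 1 + 2 + 2 + 1 = 21.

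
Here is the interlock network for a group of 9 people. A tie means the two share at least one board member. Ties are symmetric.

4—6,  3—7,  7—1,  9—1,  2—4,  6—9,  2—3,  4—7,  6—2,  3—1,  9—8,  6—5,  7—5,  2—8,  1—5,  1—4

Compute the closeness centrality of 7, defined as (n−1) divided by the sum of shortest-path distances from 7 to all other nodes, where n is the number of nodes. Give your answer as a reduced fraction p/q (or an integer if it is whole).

8/13

Distances from 7: 1:1, 2:2, 3:1, 4:1, 5:1, 6:2, 8:3, 9:2. Sum = 13.
n = 9, so closeness = 8/13.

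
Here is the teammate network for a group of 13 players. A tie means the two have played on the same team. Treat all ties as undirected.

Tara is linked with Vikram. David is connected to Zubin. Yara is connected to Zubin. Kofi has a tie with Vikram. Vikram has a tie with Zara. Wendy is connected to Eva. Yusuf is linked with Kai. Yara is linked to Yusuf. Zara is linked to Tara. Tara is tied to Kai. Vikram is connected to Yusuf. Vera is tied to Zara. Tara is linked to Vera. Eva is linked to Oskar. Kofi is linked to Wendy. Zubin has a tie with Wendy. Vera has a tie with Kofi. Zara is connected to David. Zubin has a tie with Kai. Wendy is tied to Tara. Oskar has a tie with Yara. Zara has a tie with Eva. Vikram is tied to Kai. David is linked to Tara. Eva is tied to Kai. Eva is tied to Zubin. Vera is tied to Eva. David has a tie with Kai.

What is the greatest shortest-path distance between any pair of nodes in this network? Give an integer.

Eccentricity of each node (its greatest distance to any other): David:3, Eva:2, Kai:2, Kofi:3, Oskar:3, Tara:3, Vera:3, Vikram:3, Wendy:3, Yara:3, Yusuf:3, Zara:3, Zubin:2.
The maximum eccentricity is 3, realized for instance by the pair Yusuf–Vera via Yusuf – Vikram – Kofi – Vera. So the diameter is 3.

3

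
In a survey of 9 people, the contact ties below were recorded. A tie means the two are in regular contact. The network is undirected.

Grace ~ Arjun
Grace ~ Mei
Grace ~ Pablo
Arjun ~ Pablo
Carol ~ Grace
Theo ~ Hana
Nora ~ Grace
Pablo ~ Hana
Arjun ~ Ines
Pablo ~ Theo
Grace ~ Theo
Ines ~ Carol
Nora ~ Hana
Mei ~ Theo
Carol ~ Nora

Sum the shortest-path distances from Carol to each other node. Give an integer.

Distances from Carol: Arjun:2, Grace:1, Hana:2, Ines:1, Mei:2, Nora:1, Pablo:2, Theo:2.
Sum = 2 + 1 + 2 + 1 + 2 + 1 + 2 + 2 = 13.

13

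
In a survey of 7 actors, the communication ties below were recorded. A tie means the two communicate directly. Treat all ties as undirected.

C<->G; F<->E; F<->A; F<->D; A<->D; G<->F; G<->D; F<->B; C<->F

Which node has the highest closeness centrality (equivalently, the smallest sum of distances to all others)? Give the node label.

F

Farness (sum of distances to all others) for each node — A:10, B:11, C:10, D:9, E:11, F:6, G:9.
The smallest farness is 6, for F, so F has the highest closeness.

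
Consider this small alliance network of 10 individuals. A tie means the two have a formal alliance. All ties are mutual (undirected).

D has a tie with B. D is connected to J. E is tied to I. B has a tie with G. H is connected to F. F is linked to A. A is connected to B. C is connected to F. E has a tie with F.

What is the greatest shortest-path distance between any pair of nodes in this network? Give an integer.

Eccentricity of each node (its greatest distance to any other): A:3, B:4, C:5, D:5, E:5, F:4, G:5, H:5, I:6, J:6.
The maximum eccentricity is 6, realized for instance by the pair J–I via J – D – B – A – F – E – I. So the diameter is 6.

6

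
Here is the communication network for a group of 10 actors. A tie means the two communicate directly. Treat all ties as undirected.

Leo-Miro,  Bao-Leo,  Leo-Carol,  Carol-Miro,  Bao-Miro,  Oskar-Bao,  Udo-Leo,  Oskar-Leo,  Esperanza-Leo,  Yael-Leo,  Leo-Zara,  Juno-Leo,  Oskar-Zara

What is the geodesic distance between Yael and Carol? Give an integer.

2

One shortest route is Yael – Leo – Carol, which uses 2 edges, and Yael and Carol are not directly tied, so nothing shorter exists. So d(Yael,Carol) = 2.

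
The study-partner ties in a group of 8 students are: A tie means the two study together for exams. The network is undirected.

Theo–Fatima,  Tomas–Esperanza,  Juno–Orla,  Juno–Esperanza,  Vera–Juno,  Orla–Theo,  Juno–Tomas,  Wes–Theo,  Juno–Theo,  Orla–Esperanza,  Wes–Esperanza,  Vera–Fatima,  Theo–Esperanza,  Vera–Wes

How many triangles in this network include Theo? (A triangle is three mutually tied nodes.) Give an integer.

Theo's neighbors: Esperanza, Fatima, Juno, Orla, and Wes.
Neighbor pairs that are themselves tied: Theo–Esperanza–Juno; Theo–Esperanza–Orla; Theo–Esperanza–Wes; Theo–Juno–Orla. Each forms one triangle with Theo, for 4 in total.

4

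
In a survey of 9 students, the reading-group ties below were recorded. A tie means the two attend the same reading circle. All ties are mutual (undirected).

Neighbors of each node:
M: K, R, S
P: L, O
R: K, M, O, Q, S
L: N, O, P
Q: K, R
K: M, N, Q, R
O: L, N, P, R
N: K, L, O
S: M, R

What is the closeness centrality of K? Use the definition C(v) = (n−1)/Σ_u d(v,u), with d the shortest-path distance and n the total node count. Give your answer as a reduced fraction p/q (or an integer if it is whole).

Distances from K: L:2, M:1, N:1, O:2, P:3, Q:1, R:1, S:2. Sum = 13.
n = 9, so closeness = 8/13.

8/13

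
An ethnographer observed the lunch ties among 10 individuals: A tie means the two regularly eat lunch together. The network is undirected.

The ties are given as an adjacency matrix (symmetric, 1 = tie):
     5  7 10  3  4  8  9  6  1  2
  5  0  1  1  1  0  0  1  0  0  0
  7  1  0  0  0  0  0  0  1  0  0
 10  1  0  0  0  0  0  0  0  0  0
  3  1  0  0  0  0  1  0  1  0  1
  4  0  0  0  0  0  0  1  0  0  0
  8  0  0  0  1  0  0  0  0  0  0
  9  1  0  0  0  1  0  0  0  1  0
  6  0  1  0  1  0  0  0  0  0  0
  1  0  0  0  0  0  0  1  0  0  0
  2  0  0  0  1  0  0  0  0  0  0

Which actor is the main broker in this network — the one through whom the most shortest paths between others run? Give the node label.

5

Unnormalized betweenness of each node: 1:0, 2:0, 3:35/2, 4:0, 5:49/2, 6:3/2, 7:5/2, 8:0, 9:15, 10:0.
5 has the largest value, 49/2, making it the main broker — the node through which the most shortest paths run.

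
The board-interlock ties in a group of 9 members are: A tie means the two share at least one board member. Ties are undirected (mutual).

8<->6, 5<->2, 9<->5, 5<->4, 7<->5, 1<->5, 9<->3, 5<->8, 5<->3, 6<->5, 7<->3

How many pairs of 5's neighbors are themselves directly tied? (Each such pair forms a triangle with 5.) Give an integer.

5's neighbors: 1, 2, 3, 4, 6, 7, 8, and 9.
Neighbor pairs that are themselves tied: 5–3–7; 5–3–9; 5–6–8. Each forms one triangle with 5, for 3 in total.

3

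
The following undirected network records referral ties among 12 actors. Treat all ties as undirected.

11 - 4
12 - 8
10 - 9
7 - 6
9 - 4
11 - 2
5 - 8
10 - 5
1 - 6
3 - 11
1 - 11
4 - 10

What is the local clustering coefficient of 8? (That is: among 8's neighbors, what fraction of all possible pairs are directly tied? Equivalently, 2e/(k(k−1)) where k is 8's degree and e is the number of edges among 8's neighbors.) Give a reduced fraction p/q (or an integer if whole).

8's neighbors: 5 and 12 (k = 2).
Possible neighbor pairs: C(2,2) = 1. Edges among them: none → e = 0.
Clustering(8) = 0/1.

0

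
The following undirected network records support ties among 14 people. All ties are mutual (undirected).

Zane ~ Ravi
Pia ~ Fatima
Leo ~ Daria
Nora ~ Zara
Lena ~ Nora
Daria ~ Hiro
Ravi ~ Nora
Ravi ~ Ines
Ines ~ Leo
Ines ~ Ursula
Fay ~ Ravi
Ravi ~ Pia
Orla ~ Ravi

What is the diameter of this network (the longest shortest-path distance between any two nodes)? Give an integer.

6

Eccentricity of each node (its greatest distance to any other): Daria:5, Fatima:6, Fay:5, Hiro:6, Ines:3, Lena:6, Leo:4, Nora:5, Orla:5, Pia:5, Ravi:4, Ursula:4, Zane:5, Zara:6.
The maximum eccentricity is 6, realized for instance by the pair Hiro–Fatima via Hiro – Daria – Leo – Ines – Ravi – Pia – Fatima. So the diameter is 6.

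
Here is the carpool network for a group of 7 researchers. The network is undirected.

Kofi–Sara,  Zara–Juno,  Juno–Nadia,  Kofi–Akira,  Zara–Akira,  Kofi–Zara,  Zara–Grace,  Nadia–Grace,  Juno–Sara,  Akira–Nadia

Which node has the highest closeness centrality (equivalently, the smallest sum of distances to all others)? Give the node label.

Zara

Farness (sum of distances to all others) for each node — Akira:9, Grace:11, Juno:9, Kofi:9, Nadia:9, Sara:11, Zara:8.
The smallest farness is 8, for Zara, so Zara has the highest closeness.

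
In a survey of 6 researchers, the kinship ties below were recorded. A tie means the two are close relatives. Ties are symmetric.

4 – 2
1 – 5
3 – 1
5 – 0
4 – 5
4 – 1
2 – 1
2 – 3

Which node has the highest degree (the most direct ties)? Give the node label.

Degrees — 0:1, 1:4, 2:3, 3:2, 4:3, 5:3.
The maximum is 4, attained only by 1.

1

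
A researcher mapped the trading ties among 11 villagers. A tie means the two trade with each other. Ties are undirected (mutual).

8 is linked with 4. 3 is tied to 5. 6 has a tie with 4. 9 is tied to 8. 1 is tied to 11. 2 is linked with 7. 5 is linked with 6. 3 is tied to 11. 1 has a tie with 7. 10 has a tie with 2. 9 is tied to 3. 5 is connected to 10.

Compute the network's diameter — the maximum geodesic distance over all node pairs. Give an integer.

5

Eccentricity of each node (its greatest distance to any other): 1:5, 2:5, 3:3, 4:5, 5:3, 6:4, 7:5, 8:5, 9:4, 10:4, 11:4.
The maximum eccentricity is 5, realized for instance by the pair 4–7 via 4 – 6 – 5 – 10 – 2 – 7. So the diameter is 5.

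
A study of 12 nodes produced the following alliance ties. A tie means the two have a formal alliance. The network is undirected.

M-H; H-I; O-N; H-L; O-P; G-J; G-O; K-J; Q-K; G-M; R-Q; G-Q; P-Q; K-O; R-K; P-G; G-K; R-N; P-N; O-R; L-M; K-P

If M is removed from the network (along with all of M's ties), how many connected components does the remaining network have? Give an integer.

Without M, the remaining ties split the others into: {G, J, K, N, O, P, Q, R}; {H, I, L}.
That's 2 separate components.

2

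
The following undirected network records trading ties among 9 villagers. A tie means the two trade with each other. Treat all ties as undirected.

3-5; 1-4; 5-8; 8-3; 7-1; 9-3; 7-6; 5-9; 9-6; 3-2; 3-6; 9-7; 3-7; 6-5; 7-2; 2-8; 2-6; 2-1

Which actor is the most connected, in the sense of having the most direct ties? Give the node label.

3

Degrees — 1:3, 2:5, 3:6, 4:1, 5:4, 6:5, 7:5, 8:3, 9:4.
The maximum is 6, attained only by 3.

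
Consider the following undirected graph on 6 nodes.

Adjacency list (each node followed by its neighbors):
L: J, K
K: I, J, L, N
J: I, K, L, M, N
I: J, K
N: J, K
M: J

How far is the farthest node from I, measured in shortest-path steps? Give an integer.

2

Distances from I: J:1, K:1, L:2, M:2, N:2.
The largest is 2 (to M, N, and L), so the eccentricity of I is 2.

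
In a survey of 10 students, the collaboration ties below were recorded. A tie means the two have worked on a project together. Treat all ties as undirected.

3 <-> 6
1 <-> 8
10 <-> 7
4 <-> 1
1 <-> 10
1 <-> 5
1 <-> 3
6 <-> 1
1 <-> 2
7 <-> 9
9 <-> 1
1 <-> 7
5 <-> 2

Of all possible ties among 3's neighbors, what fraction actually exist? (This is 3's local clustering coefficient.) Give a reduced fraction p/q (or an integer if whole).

1

3's neighbors: 1 and 6 (k = 2).
Possible neighbor pairs: C(2,2) = 1. Edges among them: 1–6 → e = 1.
Clustering(3) = 1/1.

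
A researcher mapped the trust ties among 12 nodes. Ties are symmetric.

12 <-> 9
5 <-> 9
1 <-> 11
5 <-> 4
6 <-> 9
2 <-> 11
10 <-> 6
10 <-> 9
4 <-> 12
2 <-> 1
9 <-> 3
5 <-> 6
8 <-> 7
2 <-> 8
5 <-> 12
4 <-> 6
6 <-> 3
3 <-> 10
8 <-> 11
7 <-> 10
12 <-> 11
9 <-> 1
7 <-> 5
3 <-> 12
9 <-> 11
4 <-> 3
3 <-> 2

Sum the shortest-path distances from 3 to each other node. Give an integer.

Distances from 3: 1:2, 2:1, 4:1, 5:2, 6:1, 7:2, 8:2, 9:1, 10:1, 11:2, 12:1.
Sum = 2 + 1 + 1 + 2 + 1 + 2 + 2 + 1 + 1 + 2 + 1 = 16.

16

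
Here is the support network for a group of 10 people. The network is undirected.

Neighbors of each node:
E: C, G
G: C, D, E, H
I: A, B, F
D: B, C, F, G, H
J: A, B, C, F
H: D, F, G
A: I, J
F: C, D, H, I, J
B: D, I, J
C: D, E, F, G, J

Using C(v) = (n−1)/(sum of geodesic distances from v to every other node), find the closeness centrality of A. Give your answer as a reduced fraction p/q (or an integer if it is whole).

Distances from A: B:2, C:2, D:3, E:3, F:2, G:3, H:3, I:1, J:1. Sum = 20.
n = 10, so closeness = 9/20.

9/20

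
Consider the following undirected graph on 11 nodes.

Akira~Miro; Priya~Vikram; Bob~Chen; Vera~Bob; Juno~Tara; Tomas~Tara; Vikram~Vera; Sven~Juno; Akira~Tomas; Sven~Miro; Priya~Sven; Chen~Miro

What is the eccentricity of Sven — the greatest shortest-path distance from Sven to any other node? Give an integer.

3

Distances from Sven: Akira:2, Bob:3, Chen:2, Juno:1, Miro:1, Priya:1, Tara:2, Tomas:3, Vera:3, Vikram:2.
The largest is 3 (to Tomas, Vera, and Bob), so the eccentricity of Sven is 3.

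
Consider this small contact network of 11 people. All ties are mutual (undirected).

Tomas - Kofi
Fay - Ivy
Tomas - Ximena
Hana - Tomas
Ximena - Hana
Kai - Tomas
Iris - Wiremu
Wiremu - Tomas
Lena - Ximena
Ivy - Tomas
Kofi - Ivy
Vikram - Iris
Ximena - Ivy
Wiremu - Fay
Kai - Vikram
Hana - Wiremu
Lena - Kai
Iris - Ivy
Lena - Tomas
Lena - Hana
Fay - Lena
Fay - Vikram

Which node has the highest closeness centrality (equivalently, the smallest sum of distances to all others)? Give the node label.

Tomas

Farness (sum of distances to all others) for each node — Fay:16, Hana:17, Iris:18, Ivy:15, Kai:17, Kofi:19, Lena:16, Tomas:13, Vikram:20, Wiremu:16, Ximena:17.
The smallest farness is 13, for Tomas, so Tomas has the highest closeness.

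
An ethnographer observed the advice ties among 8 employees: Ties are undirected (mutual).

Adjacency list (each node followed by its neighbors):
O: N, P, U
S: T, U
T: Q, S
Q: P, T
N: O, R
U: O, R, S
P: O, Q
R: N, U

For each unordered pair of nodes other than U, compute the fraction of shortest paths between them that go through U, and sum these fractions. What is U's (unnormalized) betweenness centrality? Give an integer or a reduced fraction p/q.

22/3

Pairs whose geodesics pass through U — N–S: 2/2; N–T: 2/3; R–S: 1; R–T: 1; R–Q: 2/3; R–P: 1/2; R–O: 1/2; S–P: 1/2; S–O: 1; T–O: 1/2.
All other pairs contribute 0.
Summing the contributions gives betweenness(U) = 22/3.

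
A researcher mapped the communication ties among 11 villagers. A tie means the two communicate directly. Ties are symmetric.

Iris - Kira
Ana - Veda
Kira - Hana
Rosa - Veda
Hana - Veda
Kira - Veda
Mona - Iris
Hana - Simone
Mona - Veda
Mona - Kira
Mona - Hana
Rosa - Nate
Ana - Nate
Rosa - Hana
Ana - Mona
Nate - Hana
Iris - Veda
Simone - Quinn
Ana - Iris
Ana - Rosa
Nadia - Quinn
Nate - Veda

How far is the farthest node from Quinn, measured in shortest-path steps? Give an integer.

Distances from Quinn: Ana:4, Hana:2, Iris:4, Kira:3, Mona:3, Nadia:1, Nate:3, Rosa:3, Simone:1, Veda:3.
The largest is 4 (to Iris and Ana), so the eccentricity of Quinn is 4.

4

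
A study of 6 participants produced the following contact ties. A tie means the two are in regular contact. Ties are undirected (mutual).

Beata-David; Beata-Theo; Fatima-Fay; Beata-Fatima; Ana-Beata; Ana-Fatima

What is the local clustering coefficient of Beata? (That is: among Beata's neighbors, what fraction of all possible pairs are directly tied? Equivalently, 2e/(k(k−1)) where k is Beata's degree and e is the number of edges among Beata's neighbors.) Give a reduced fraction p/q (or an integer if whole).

1/6

Beata's neighbors: Ana, David, Fatima, and Theo (k = 4).
Possible neighbor pairs: C(4,2) = 6. Edges among them: Ana–Fatima → e = 1.
Clustering(Beata) = 1/6.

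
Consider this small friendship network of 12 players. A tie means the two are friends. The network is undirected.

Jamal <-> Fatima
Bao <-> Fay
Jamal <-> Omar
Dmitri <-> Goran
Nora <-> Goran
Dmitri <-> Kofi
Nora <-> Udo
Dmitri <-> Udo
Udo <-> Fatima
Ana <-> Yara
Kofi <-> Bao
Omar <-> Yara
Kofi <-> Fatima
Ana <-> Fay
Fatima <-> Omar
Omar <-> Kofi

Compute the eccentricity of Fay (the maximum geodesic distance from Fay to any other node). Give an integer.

5

Distances from Fay: Ana:1, Bao:1, Dmitri:3, Fatima:3, Goran:4, Jamal:4, Kofi:2, Nora:5, Omar:3, Udo:4, Yara:2.
The largest is 5 (to Nora), so the eccentricity of Fay is 5.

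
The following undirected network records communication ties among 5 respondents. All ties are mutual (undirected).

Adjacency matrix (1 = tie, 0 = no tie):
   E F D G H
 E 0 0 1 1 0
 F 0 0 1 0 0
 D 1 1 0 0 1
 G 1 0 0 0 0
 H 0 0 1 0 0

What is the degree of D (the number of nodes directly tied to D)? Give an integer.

3

D is directly tied to E, F, and H. That is 3 neighbors, so the degree of D is 3.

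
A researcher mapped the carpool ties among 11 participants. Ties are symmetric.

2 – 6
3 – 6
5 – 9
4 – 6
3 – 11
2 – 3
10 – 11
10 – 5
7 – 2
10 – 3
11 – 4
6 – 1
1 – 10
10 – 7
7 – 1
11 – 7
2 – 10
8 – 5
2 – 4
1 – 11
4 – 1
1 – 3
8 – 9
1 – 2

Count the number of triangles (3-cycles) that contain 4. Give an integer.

4's neighbors: 1, 2, 6, and 11.
Neighbor pairs that are themselves tied: 4–1–2; 4–1–6; 4–1–11; 4–2–6. Each forms one triangle with 4, for 4 in total.

4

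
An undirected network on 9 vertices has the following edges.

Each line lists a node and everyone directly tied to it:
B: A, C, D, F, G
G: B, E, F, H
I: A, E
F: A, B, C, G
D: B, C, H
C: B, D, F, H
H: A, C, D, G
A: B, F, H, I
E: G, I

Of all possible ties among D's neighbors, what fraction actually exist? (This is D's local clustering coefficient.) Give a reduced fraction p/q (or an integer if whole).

D's neighbors: B, C, and H (k = 3).
Possible neighbor pairs: C(3,2) = 3. Edges among them: B–C, C–H → e = 2.
Clustering(D) = 2/3.

2/3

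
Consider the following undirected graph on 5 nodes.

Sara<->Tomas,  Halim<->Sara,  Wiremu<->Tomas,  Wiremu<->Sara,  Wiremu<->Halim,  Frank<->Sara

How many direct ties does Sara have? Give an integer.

4

Sara is directly tied to Frank, Halim, Tomas, and Wiremu. That is 4 neighbors, so the degree of Sara is 4.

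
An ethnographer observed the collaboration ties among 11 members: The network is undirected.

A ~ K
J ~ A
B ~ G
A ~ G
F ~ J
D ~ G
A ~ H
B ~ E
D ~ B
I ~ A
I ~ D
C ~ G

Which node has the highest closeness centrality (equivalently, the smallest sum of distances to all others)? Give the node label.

Farness (sum of distances to all others) for each node — A:16, B:22, C:26, D:22, E:31, F:32, G:17, H:25, I:21, J:23, K:25.
The smallest farness is 16, for A, so A has the highest closeness.

A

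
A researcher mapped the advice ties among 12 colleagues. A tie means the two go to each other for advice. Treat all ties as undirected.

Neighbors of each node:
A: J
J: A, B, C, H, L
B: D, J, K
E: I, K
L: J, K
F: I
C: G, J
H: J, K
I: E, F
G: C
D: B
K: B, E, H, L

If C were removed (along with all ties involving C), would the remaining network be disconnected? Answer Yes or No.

Yes

Removing C leaves {A, B, D, E, F, H, I, J, K, and L} with no path to {G}, so the network splits into 2 components. C is a cut vertex.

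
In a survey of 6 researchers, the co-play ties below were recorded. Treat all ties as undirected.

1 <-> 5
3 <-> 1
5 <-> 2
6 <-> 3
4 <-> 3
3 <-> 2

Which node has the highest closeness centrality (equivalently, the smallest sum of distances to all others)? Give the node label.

3

Farness (sum of distances to all others) for each node — 1:8, 2:8, 3:6, 4:10, 5:10, 6:10.
The smallest farness is 6, for 3, so 3 has the highest closeness.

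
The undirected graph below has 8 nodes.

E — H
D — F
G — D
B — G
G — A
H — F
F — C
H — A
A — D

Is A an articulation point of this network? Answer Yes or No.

No

Even without A, every remaining node can still reach every other (the residual graph is connected), so A is not a cut vertex.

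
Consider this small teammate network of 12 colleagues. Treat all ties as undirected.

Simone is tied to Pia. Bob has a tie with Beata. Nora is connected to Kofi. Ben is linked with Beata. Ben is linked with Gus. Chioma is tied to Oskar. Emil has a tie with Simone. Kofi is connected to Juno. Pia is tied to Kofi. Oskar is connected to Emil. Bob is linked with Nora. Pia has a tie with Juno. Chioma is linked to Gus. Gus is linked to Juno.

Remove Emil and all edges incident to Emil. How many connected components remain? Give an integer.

Emil's neighbors (Oskar and Simone) remain reachable from one another through other ties, so the rest of the network stays in one piece.

1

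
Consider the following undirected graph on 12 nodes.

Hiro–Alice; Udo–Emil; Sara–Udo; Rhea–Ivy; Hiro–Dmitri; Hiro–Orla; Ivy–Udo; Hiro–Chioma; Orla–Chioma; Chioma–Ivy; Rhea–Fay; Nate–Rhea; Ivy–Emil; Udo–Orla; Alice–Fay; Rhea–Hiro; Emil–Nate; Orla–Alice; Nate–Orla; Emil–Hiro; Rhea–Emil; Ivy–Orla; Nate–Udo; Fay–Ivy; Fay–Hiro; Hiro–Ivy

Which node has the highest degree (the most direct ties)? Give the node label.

Degrees — Alice:3, Chioma:3, Dmitri:1, Emil:5, Fay:4, Hiro:8, Ivy:7, Nate:4, Orla:6, Rhea:5, Sara:1, Udo:5.
The maximum is 8, attained only by Hiro.

Hiro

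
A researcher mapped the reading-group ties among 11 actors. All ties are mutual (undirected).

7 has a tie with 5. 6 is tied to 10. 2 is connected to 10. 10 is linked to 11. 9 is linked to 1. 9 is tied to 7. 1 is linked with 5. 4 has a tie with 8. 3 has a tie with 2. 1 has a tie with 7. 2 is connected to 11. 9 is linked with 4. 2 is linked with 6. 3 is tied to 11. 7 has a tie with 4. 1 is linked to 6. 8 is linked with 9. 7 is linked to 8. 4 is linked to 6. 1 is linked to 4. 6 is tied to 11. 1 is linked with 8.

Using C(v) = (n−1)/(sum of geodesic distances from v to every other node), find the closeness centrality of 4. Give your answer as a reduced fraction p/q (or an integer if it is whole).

5/8

Distances from 4: 1:1, 2:2, 3:3, 5:2, 6:1, 7:1, 8:1, 9:1, 10:2, 11:2. Sum = 16.
n = 11, so closeness = 10/16 = 5/8.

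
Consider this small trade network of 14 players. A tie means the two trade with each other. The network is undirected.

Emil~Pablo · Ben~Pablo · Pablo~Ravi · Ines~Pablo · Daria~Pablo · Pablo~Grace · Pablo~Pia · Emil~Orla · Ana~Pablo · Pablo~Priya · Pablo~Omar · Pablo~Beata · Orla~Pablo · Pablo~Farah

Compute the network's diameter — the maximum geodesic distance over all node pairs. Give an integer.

2

Eccentricity of each node (its greatest distance to any other): Ana:2, Beata:2, Ben:2, Daria:2, Emil:2, Farah:2, Grace:2, Ines:2, Omar:2, Orla:2, Pablo:1, Pia:2, Priya:2, Ravi:2.
The maximum eccentricity is 2, realized for instance by the pair Priya–Ines via Priya – Pablo – Ines. So the diameter is 2.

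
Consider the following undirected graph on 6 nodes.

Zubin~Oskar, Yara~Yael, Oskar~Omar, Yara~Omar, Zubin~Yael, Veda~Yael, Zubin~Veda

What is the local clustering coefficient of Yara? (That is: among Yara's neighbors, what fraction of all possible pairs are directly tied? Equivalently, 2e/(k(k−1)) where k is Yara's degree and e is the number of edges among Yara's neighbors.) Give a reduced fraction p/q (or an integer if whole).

Yara's neighbors: Omar and Yael (k = 2).
Possible neighbor pairs: C(2,2) = 1. Edges among them: none → e = 0.
Clustering(Yara) = 0/1.

0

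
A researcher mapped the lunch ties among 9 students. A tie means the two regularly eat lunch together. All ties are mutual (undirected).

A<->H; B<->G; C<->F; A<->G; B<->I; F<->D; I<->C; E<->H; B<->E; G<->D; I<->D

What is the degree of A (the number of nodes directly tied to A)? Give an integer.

2

A is directly tied to G and H. That is 2 neighbors, so the degree of A is 2.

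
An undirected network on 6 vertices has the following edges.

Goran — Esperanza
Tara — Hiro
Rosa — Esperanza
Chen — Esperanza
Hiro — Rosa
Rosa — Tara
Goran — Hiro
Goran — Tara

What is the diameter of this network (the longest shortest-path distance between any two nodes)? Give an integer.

3

Eccentricity of each node (its greatest distance to any other): Chen:3, Esperanza:2, Goran:2, Hiro:3, Rosa:2, Tara:3.
The maximum eccentricity is 3, realized for instance by the pair Hiro–Chen via Hiro – Goran – Esperanza – Chen. So the diameter is 3.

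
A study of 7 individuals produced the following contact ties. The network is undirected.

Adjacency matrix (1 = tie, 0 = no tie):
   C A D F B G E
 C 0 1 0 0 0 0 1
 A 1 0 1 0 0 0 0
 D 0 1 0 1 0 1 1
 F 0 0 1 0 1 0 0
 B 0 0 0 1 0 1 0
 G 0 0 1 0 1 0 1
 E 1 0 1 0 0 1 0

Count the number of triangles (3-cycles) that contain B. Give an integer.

0

B's neighbors are F and G, but none of them are tied to each other, so no triangle contains B.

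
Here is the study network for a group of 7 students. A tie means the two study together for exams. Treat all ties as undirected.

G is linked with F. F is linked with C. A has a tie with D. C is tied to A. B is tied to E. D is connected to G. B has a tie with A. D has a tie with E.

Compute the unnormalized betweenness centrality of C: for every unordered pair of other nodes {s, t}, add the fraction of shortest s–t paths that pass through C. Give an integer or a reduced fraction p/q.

2

Pairs whose geodesics pass through C — B–F: 1; A–F: 1.
All other pairs contribute 0.
Summing the contributions gives betweenness(C) = 2.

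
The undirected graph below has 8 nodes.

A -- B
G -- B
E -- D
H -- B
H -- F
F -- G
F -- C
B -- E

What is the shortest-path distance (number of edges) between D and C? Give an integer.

5

One shortest route is D – E – B – G – F – C, which uses 5 edges, and at distance 4 from D we only reach {F}, which does not include C. So d(D,C) = 5.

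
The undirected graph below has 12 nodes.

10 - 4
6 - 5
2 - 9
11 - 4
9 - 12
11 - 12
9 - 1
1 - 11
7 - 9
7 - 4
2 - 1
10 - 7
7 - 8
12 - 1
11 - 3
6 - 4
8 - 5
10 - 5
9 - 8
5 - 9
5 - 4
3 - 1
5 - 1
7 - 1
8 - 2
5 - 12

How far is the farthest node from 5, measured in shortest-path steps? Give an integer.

Distances from 5: 1:1, 2:2, 3:2, 4:1, 6:1, 7:2, 8:1, 9:1, 10:1, 11:2, 12:1.
The largest is 2 (to 2, 7, 11, and 3), so the eccentricity of 5 is 2.

2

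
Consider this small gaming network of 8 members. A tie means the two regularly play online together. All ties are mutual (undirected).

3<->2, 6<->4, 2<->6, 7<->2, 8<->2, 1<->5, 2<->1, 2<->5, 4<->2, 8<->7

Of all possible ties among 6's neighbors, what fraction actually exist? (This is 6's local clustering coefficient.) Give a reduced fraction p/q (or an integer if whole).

6's neighbors: 2 and 4 (k = 2).
Possible neighbor pairs: C(2,2) = 1. Edges among them: 2–4 → e = 1.
Clustering(6) = 1/1.

1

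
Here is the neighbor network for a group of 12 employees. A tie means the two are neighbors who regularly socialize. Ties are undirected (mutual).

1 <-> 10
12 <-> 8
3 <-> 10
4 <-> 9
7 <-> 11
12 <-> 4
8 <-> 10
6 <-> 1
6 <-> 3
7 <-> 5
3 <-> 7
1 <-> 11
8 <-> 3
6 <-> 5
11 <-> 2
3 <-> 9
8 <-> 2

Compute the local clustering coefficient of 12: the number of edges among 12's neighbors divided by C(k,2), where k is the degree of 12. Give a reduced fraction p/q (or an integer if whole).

0

12's neighbors: 4 and 8 (k = 2).
Possible neighbor pairs: C(2,2) = 1. Edges among them: none → e = 0.
Clustering(12) = 0/1.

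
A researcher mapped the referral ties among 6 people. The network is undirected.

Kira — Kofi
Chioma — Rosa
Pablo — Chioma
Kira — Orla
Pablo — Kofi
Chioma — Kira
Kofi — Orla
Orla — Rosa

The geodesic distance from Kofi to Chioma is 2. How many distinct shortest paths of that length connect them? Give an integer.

The shortest distance is 2. The length-2 paths are: Kofi–Kira–Chioma; Kofi–Pablo–Chioma.
That gives 2 distinct shortest paths.

2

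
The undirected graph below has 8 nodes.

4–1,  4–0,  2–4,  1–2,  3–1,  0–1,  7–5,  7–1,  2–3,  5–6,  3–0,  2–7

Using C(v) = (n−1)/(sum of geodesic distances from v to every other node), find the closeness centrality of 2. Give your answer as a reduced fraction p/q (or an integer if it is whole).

Distances from 2: 0:2, 1:1, 3:1, 4:1, 5:2, 6:3, 7:1. Sum = 11.
n = 8, so closeness = 7/11.

7/11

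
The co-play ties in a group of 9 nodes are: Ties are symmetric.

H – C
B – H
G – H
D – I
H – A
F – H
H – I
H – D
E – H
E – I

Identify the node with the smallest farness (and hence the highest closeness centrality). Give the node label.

Farness (sum of distances to all others) for each node — A:15, B:15, C:15, D:14, E:14, F:15, G:15, H:8, I:13.
The smallest farness is 8, for H, so H has the highest closeness.

H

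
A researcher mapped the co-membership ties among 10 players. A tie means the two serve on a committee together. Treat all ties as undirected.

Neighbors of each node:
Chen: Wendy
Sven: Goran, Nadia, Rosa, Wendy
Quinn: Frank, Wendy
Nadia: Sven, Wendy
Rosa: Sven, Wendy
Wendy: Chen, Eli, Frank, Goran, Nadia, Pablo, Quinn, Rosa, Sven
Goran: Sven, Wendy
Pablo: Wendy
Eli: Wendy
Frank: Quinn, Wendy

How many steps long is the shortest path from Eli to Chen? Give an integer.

One shortest route is Eli – Wendy – Chen, which uses 2 edges, and Eli and Chen are not directly tied, so nothing shorter exists. So d(Eli,Chen) = 2.

2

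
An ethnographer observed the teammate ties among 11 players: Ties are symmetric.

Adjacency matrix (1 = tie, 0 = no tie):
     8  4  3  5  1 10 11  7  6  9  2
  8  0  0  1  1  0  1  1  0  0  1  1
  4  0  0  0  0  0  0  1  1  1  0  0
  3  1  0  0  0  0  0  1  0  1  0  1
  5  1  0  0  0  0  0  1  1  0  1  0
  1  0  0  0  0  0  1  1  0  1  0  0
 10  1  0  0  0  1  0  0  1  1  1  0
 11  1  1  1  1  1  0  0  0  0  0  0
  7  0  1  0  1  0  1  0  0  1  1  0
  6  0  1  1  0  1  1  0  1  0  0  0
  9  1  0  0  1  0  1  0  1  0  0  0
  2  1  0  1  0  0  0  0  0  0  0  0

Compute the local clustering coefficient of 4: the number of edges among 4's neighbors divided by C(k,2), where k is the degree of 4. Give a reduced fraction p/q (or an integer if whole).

4's neighbors: 6, 7, and 11 (k = 3).
Possible neighbor pairs: C(3,2) = 3. Edges among them: 6–7 → e = 1.
Clustering(4) = 1/3.

1/3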